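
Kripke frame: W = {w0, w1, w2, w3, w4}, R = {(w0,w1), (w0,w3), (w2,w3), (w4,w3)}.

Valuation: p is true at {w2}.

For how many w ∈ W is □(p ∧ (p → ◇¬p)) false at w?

w0: successors {w1, w3}; p ∧ (p → ◇¬p) there: w1:F, w3:F. ✗
w1: no successors, so □(p ∧ (p → ◇¬p)) holds vacuously. ✓
w2: successors {w3}; p ∧ (p → ◇¬p) there: w3:F. ✗
w3: no successors, so □(p ∧ (p → ◇¬p)) holds vacuously. ✓
w4: successors {w3}; p ∧ (p → ◇¬p) there: w3:F. ✗
Satisfying worlds: {w1, w3}.
So □(p ∧ (p → ◇¬p)) fails at the other 3 worlds.

3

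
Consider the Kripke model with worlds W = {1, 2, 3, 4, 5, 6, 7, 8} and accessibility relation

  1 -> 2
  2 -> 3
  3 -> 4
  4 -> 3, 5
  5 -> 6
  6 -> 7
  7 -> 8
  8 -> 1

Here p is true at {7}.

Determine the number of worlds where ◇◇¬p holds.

7

1: successors {2}; ◇¬p there: 2:T. ✓
2: successors {3}; ◇¬p there: 3:T. ✓
3: successors {4}; ◇¬p there: 4:T. ✓
4: successors {3, 5}; ◇¬p there: 3:T, 5:T. ✓
5: successors {6}; ◇¬p there: 6:F. ✗
6: successors {7}; ◇¬p there: 7:T. ✓
7: successors {8}; ◇¬p there: 8:T. ✓
8: successors {1}; ◇¬p there: 1:T. ✓
Satisfying worlds: {1, 2, 3, 4, 6, 7, 8}.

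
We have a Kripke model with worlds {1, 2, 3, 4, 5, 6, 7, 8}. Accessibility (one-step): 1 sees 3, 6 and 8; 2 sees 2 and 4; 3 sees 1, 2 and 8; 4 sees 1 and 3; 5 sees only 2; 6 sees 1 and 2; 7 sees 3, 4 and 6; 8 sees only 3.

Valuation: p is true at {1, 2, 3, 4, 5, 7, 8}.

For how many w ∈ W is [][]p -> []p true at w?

6

1: [][]p is T, []p is F. ✗
2: [][]p is T, []p is T. ✓
3: [][]p is F, []p is T. ✓
4: [][]p is F, []p is T. ✓
5: [][]p is T, []p is T. ✓
6: [][]p is F, []p is T. ✓
7: [][]p is T, []p is F. ✗
8: [][]p is T, []p is T. ✓
Satisfying worlds: {2, 3, 4, 5, 6, 8}.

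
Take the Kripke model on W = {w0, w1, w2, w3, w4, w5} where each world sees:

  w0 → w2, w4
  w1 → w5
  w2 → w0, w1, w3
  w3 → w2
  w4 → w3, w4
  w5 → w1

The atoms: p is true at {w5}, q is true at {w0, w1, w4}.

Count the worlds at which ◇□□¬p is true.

w0: successors {w2, w4}; □□¬p there: w2:F, w4:T. ✓
w1: successors {w5}; □□¬p there: w5:F. ✗
w2: successors {w0, w1, w3}; □□¬p there: w0:T, w1:T, w3:T. ✓
w3: successors {w2}; □□¬p there: w2:F. ✗
w4: successors {w3, w4}; □□¬p there: w3:T, w4:T. ✓
w5: successors {w1}; □□¬p there: w1:T. ✓
Satisfying worlds: {w0, w2, w4, w5}.

4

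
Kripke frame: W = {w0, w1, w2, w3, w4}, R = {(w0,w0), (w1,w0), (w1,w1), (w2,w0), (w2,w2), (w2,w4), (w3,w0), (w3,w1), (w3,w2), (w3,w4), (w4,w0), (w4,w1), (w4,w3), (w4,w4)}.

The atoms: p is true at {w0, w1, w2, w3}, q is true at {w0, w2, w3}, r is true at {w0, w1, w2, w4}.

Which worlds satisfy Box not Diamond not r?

{w0, w1}

w0: successors {w0}; not Diamond not r there: w0:T. ✓
w1: successors {w0, w1}; not Diamond not r there: w0:T, w1:T. ✓
w2: successors {w0, w2, w4}; not Diamond not r there: w0:T, w2:T, w4:F. ✗
w3: successors {w0, w1, w2, w4}; not Diamond not r there: w0:T, w1:T, w2:T, w4:F. ✗
w4: successors {w0, w1, w3, w4}; not Diamond not r there: w0:T, w1:T, w3:T, w4:F. ✗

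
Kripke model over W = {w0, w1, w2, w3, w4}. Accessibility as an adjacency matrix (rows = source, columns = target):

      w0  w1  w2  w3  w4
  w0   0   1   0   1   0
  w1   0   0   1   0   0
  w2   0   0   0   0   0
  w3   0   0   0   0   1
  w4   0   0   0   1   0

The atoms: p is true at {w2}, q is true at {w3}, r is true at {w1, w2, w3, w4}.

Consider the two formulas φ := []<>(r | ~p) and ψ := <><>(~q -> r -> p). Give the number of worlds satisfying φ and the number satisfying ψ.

4 and 2

For []<>(r | ~p):
w0: successors {w1, w3}; <>(r | ~p) there: w1:T, w3:T. ✓
w1: successors {w2}; <>(r | ~p) there: w2:F. ✗
w2: no successors, so []<>(r | ~p) holds vacuously. ✓
w3: successors {w4}; <>(r | ~p) there: w4:T. ✓
w4: successors {w3}; <>(r | ~p) there: w3:T. ✓
— 4 worlds.
For <><>(~q -> r -> p):
w0: successors {w1, w3}; <>(~q -> r -> p) there: w1:T, w3:F. ✓
w1: successors {w2}; <>(~q -> r -> p) there: w2:F. ✗
w2: no successors, so <><>(~q -> r -> p) fails. ✗
w3: successors {w4}; <>(~q -> r -> p) there: w4:T. ✓
w4: successors {w3}; <>(~q -> r -> p) there: w3:F. ✗
— 2 worlds.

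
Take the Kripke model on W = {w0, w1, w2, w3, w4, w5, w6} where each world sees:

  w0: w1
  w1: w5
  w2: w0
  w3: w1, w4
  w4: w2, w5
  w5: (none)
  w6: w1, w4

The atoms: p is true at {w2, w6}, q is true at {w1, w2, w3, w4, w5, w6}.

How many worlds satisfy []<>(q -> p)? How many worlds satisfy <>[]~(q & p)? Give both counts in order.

1 and 6

For []<>(q -> p):
w0: successors {w1}; <>(q -> p) there: w1:F. ✗
w1: successors {w5}; <>(q -> p) there: w5:F. ✗
w2: successors {w0}; <>(q -> p) there: w0:F. ✗
w3: successors {w1, w4}; <>(q -> p) there: w1:F, w4:T. ✗
w4: successors {w2, w5}; <>(q -> p) there: w2:T, w5:F. ✗
w5: no successors, so []<>(q -> p) holds vacuously. ✓
w6: successors {w1, w4}; <>(q -> p) there: w1:F, w4:T. ✗
— 1 world.
For <>[]~(q & p):
w0: successors {w1}; []~(q & p) there: w1:T. ✓
w1: successors {w5}; []~(q & p) there: w5:T. ✓
w2: successors {w0}; []~(q & p) there: w0:T. ✓
w3: successors {w1, w4}; []~(q & p) there: w1:T, w4:F. ✓
w4: successors {w2, w5}; []~(q & p) there: w2:T, w5:T. ✓
w5: no successors, so <>[]~(q & p) fails. ✗
w6: successors {w1, w4}; []~(q & p) there: w1:T, w4:F. ✓
— 6 worlds.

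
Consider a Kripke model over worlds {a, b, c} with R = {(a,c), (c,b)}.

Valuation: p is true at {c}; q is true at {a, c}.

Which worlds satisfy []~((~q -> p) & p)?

{b, c}

a: successors {c}; ~((~q -> p) & p) there: c:F. ✗
b: no successors, so []~((~q -> p) & p) holds vacuously. ✓
c: successors {b}; ~((~q -> p) & p) there: b:T. ✓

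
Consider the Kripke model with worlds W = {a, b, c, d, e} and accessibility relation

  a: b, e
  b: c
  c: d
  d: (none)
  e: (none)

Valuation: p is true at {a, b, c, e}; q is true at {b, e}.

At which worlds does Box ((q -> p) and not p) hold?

{c, d, e}

a: successors {b, e}; (q -> p) and not p there: b:F, e:F. ✗
b: successors {c}; (q -> p) and not p there: c:F. ✗
c: successors {d}; (q -> p) and not p there: d:T. ✓
d: no successors, so Box ((q -> p) and not p) holds vacuously. ✓
e: no successors, so Box ((q -> p) and not p) holds vacuously. ✓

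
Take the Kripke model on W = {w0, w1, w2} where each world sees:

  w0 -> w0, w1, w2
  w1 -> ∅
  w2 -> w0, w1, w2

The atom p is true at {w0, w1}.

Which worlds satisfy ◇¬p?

{w0, w2}

w0: successors {w0, w1, w2}; ¬p there: w0:F, w1:F, w2:T. ✓
w1: no successors, so ◇¬p fails. ✗
w2: successors {w0, w1, w2}; ¬p there: w0:F, w1:F, w2:T. ✓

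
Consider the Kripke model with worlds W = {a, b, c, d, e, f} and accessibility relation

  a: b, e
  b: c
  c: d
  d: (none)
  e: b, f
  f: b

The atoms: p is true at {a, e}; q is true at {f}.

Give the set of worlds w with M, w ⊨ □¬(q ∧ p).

a: successors {b, e}; ¬(q ∧ p) there: b:T, e:T. ✓
b: successors {c}; ¬(q ∧ p) there: c:T. ✓
c: successors {d}; ¬(q ∧ p) there: d:T. ✓
d: no successors, so □¬(q ∧ p) holds vacuously. ✓
e: successors {b, f}; ¬(q ∧ p) there: b:T, f:T. ✓
f: successors {b}; ¬(q ∧ p) there: b:T. ✓

{a, b, c, d, e, f}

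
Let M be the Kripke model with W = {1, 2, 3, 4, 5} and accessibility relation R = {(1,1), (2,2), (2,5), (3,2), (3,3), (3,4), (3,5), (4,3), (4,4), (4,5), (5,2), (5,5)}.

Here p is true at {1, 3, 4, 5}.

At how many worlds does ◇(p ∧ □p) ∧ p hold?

3

1: ◇(p ∧ □p) is T, p is T. ✓
2: ◇(p ∧ □p) is F, p is F. ✗
3: ◇(p ∧ □p) is T, p is T. ✓
4: ◇(p ∧ □p) is T, p is T. ✓
5: ◇(p ∧ □p) is F, p is T. ✗
Satisfying worlds: {1, 3, 4}.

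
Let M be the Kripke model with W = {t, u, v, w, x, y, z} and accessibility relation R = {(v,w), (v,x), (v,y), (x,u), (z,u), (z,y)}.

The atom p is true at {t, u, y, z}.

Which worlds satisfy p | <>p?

{t, u, v, x, y, z}

t: p is T, <>p is F. ✓
u: p is T, <>p is F. ✓
v: p is F, <>p is T. ✓
w: p is F, <>p is F. ✗
x: p is F, <>p is T. ✓
y: p is T, <>p is F. ✓
z: p is T, <>p is T. ✓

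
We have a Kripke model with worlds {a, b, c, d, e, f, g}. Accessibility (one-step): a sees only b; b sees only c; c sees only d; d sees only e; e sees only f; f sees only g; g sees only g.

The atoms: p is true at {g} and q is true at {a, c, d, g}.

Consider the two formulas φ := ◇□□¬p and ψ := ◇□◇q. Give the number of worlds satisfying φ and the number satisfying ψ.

3 and 5

For ◇□□¬p:
a: successors {b}; □□¬p there: b:T. ✓
b: successors {c}; □□¬p there: c:T. ✓
c: successors {d}; □□¬p there: d:T. ✓
d: successors {e}; □□¬p there: e:F. ✗
e: successors {f}; □□¬p there: f:F. ✗
f: successors {g}; □□¬p there: g:F. ✗
g: successors {g}; □□¬p there: g:F. ✗
— 3 worlds.
For ◇□◇q:
a: successors {b}; □◇q there: b:T. ✓
b: successors {c}; □◇q there: c:F. ✗
c: successors {d}; □◇q there: d:F. ✗
d: successors {e}; □◇q there: e:T. ✓
e: successors {f}; □◇q there: f:T. ✓
f: successors {g}; □◇q there: g:T. ✓
g: successors {g}; □◇q there: g:T. ✓
— 5 worlds.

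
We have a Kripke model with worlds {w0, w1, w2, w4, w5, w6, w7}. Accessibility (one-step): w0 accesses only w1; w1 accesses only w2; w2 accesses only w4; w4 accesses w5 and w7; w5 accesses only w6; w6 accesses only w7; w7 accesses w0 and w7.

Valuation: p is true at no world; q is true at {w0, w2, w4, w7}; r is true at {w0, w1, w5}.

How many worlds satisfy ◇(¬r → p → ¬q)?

w0: successors {w1}; ¬r → p → ¬q there: w1:T. ✓
w1: successors {w2}; ¬r → p → ¬q there: w2:T. ✓
w2: successors {w4}; ¬r → p → ¬q there: w4:T. ✓
w4: successors {w5, w7}; ¬r → p → ¬q there: w5:T, w7:T. ✓
w5: successors {w6}; ¬r → p → ¬q there: w6:T. ✓
w6: successors {w7}; ¬r → p → ¬q there: w7:T. ✓
w7: successors {w0, w7}; ¬r → p → ¬q there: w0:T, w7:T. ✓
Satisfying worlds: {w0, w1, w2, w4, w5, w6, w7}.

7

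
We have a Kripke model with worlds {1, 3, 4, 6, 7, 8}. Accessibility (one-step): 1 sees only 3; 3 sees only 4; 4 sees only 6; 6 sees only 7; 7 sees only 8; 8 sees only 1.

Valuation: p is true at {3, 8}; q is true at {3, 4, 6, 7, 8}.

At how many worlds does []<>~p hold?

4

1: successors {3}; <>~p there: 3:T. ✓
3: successors {4}; <>~p there: 4:T. ✓
4: successors {6}; <>~p there: 6:T. ✓
6: successors {7}; <>~p there: 7:F. ✗
7: successors {8}; <>~p there: 8:T. ✓
8: successors {1}; <>~p there: 1:F. ✗
Satisfying worlds: {1, 3, 4, 7}.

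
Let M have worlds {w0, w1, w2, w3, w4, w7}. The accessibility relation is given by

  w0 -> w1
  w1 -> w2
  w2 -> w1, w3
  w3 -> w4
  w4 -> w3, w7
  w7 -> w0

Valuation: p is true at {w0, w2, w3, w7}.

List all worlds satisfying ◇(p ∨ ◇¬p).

{w1, w2, w4, w7}

w0: successors {w1}; p ∨ ◇¬p there: w1:F. ✗
w1: successors {w2}; p ∨ ◇¬p there: w2:T. ✓
w2: successors {w1, w3}; p ∨ ◇¬p there: w1:F, w3:T. ✓
w3: successors {w4}; p ∨ ◇¬p there: w4:F. ✗
w4: successors {w3, w7}; p ∨ ◇¬p there: w3:T, w7:T. ✓
w7: successors {w0}; p ∨ ◇¬p there: w0:T. ✓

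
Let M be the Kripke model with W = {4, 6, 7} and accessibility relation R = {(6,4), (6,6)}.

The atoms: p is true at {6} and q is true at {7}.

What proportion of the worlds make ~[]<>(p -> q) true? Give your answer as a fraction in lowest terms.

4: []<>(p -> q) is T. ✗
6: []<>(p -> q) is F. ✓
7: []<>(p -> q) is T. ✗
That's 1 of 3 worlds, so 1/3.

1/3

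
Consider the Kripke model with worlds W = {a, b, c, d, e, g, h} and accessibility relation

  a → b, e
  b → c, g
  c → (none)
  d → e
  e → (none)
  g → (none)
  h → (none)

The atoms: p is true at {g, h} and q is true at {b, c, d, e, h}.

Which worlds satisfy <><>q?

{a}

a: successors {b, e}; <>q there: b:T, e:F. ✓
b: successors {c, g}; <>q there: c:F, g:F. ✗
c: no successors, so <><>q fails. ✗
d: successors {e}; <>q there: e:F. ✗
e: no successors, so <><>q fails. ✗
g: no successors, so <><>q fails. ✗
h: no successors, so <><>q fails. ✗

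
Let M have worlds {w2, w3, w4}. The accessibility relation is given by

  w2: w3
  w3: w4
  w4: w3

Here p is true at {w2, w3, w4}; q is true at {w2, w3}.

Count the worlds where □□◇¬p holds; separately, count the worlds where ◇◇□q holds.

0 and 2

For □□◇¬p:
w2: successors {w3}; □◇¬p there: w3:F. ✗
w3: successors {w4}; □◇¬p there: w4:F. ✗
w4: successors {w3}; □◇¬p there: w3:F. ✗
— 0 worlds.
For ◇◇□q:
w2: successors {w3}; ◇□q there: w3:T. ✓
w3: successors {w4}; ◇□q there: w4:F. ✗
w4: successors {w3}; ◇□q there: w3:T. ✓
— 2 worlds.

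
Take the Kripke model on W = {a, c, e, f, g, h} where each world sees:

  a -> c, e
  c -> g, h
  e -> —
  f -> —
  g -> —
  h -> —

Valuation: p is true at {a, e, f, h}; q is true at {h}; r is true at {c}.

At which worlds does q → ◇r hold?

{a, c, e, f, g}

a: q is F, ◇r is T. ✓
c: q is F, ◇r is F. ✓
e: q is F, ◇r is F. ✓
f: q is F, ◇r is F. ✓
g: q is F, ◇r is F. ✓
h: q is T, ◇r is F. ✗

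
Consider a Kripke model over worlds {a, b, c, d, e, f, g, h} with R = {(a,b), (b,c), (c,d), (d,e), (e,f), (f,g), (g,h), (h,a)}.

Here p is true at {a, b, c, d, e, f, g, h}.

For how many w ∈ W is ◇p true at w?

8

a: successors {b}; p there: b:T. ✓
b: successors {c}; p there: c:T. ✓
c: successors {d}; p there: d:T. ✓
d: successors {e}; p there: e:T. ✓
e: successors {f}; p there: f:T. ✓
f: successors {g}; p there: g:T. ✓
g: successors {h}; p there: h:T. ✓
h: successors {a}; p there: a:T. ✓
Satisfying worlds: {a, b, c, d, e, f, g, h}.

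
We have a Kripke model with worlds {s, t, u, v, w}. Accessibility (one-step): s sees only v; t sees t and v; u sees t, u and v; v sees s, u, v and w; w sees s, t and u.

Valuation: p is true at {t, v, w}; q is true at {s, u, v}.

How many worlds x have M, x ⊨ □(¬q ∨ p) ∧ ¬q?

1

s: □(¬q ∨ p) is T, ¬q is F. ✗
t: □(¬q ∨ p) is T, ¬q is T. ✓
u: □(¬q ∨ p) is F, ¬q is F. ✗
v: □(¬q ∨ p) is F, ¬q is F. ✗
w: □(¬q ∨ p) is F, ¬q is T. ✗
Satisfying worlds: {t}.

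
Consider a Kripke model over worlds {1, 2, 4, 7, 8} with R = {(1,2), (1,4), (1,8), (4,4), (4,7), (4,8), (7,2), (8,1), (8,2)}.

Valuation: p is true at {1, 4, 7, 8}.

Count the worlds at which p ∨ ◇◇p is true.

1: p is T, ◇◇p is T. ✓
2: p is F, ◇◇p is F. ✗
4: p is T, ◇◇p is T. ✓
7: p is T, ◇◇p is F. ✓
8: p is T, ◇◇p is T. ✓
Satisfying worlds: {1, 4, 7, 8}.

4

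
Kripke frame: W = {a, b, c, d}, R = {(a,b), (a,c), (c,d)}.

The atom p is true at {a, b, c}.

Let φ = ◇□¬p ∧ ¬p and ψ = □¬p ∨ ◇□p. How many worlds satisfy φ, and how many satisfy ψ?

For ◇□¬p ∧ ¬p:
a: ◇□¬p is T, ¬p is F. ✗
b: ◇□¬p is F, ¬p is F. ✗
c: ◇□¬p is T, ¬p is F. ✗
d: ◇□¬p is F, ¬p is T. ✗
— 0 worlds.
For □¬p ∨ ◇□p:
a: □¬p is F, ◇□p is T. ✓
b: □¬p is T, ◇□p is F. ✓
c: □¬p is T, ◇□p is T. ✓
d: □¬p is T, ◇□p is F. ✓
— 4 worlds.

0 and 4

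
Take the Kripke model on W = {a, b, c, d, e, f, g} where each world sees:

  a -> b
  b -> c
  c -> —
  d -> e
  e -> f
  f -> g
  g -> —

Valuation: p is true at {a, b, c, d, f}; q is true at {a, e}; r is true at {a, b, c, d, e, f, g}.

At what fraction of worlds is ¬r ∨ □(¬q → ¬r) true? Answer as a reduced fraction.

3/7

a: ¬r is F, □(¬q → ¬r) is F. ✗
b: ¬r is F, □(¬q → ¬r) is F. ✗
c: ¬r is F, □(¬q → ¬r) is T. ✓
d: ¬r is F, □(¬q → ¬r) is T. ✓
e: ¬r is F, □(¬q → ¬r) is F. ✗
f: ¬r is F, □(¬q → ¬r) is F. ✗
g: ¬r is F, □(¬q → ¬r) is T. ✓
That's 3 of 7 worlds, so 3/7.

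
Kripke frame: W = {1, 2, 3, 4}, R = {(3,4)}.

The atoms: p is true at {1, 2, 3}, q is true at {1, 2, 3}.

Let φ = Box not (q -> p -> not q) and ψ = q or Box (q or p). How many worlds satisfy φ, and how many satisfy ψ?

3 and 4

For Box not (q -> p -> not q):
1: no successors, so Box not (q -> p -> not q) holds vacuously. ✓
2: no successors, so Box not (q -> p -> not q) holds vacuously. ✓
3: successors {4}; not (q -> p -> not q) there: 4:F. ✗
4: no successors, so Box not (q -> p -> not q) holds vacuously. ✓
— 3 worlds.
For q or Box (q or p):
1: q is T, Box (q or p) is T. ✓
2: q is T, Box (q or p) is T. ✓
3: q is T, Box (q or p) is F. ✓
4: q is F, Box (q or p) is T. ✓
— 4 worlds.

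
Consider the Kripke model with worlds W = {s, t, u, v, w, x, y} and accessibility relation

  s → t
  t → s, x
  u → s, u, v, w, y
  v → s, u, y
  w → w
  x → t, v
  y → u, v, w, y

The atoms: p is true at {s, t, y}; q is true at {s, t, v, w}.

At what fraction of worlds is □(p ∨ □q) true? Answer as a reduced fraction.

s: successors {t}; p ∨ □q there: t:T. ✓
t: successors {s, x}; p ∨ □q there: s:T, x:T. ✓
u: successors {s, u, v, w, y}; p ∨ □q there: s:T, u:F, v:F, w:T, y:T. ✗
v: successors {s, u, y}; p ∨ □q there: s:T, u:F, y:T. ✗
w: successors {w}; p ∨ □q there: w:T. ✓
x: successors {t, v}; p ∨ □q there: t:T, v:F. ✗
y: successors {u, v, w, y}; p ∨ □q there: u:F, v:F, w:T, y:T. ✗
That's 3 of 7 worlds, so 3/7.

3/7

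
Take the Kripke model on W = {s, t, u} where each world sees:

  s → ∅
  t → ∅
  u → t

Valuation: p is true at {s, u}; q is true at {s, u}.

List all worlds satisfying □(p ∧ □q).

s: no successors, so □(p ∧ □q) holds vacuously. ✓
t: no successors, so □(p ∧ □q) holds vacuously. ✓
u: successors {t}; p ∧ □q there: t:F. ✗

{s, t}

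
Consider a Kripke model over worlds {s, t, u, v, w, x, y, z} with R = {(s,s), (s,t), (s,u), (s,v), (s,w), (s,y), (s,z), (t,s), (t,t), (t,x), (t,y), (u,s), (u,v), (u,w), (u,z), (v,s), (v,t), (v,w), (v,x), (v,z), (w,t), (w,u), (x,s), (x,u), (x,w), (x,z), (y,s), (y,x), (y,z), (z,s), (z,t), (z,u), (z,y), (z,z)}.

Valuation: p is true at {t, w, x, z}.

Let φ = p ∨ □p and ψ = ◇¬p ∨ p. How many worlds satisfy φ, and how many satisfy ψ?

For p ∨ □p:
s: p is F, □p is F. ✗
t: p is T, □p is F. ✓
u: p is F, □p is F. ✗
v: p is F, □p is F. ✗
w: p is T, □p is F. ✓
x: p is T, □p is F. ✓
y: p is F, □p is F. ✗
z: p is T, □p is F. ✓
— 4 worlds.
For ◇¬p ∨ p:
s: ◇¬p is T, p is F. ✓
t: ◇¬p is T, p is T. ✓
u: ◇¬p is T, p is F. ✓
v: ◇¬p is T, p is F. ✓
w: ◇¬p is T, p is T. ✓
x: ◇¬p is T, p is T. ✓
y: ◇¬p is T, p is F. ✓
z: ◇¬p is T, p is T. ✓
— 8 worlds.

4 and 8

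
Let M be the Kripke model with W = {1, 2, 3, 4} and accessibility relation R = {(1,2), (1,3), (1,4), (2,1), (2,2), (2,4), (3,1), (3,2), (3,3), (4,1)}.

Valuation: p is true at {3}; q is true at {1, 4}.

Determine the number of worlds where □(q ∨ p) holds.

1: successors {2, 3, 4}; q ∨ p there: 2:F, 3:T, 4:T. ✗
2: successors {1, 2, 4}; q ∨ p there: 1:T, 2:F, 4:T. ✗
3: successors {1, 2, 3}; q ∨ p there: 1:T, 2:F, 3:T. ✗
4: successors {1}; q ∨ p there: 1:T. ✓
Satisfying worlds: {4}.

1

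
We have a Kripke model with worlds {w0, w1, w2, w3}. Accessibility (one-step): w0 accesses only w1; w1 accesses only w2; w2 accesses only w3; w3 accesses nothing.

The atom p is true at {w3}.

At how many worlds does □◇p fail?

2

w0: successors {w1}; ◇p there: w1:F. ✗
w1: successors {w2}; ◇p there: w2:T. ✓
w2: successors {w3}; ◇p there: w3:F. ✗
w3: no successors, so □◇p holds vacuously. ✓
Satisfying worlds: {w1, w3}.
So □◇p fails at the other 2 worlds.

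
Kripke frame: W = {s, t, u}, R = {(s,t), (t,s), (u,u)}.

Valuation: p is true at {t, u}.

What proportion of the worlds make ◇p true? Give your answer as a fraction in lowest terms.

2/3

s: successors {t}; p there: t:T. ✓
t: successors {s}; p there: s:F. ✗
u: successors {u}; p there: u:T. ✓
That's 2 of 3 worlds, so 2/3.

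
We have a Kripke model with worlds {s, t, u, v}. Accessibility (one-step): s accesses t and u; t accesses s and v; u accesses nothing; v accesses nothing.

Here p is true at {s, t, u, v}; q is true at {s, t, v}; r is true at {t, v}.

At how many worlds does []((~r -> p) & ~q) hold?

s: successors {t, u}; (~r -> p) & ~q there: t:F, u:T. ✗
t: successors {s, v}; (~r -> p) & ~q there: s:F, v:F. ✗
u: no successors, so []((~r -> p) & ~q) holds vacuously. ✓
v: no successors, so []((~r -> p) & ~q) holds vacuously. ✓
Satisfying worlds: {u, v}.

2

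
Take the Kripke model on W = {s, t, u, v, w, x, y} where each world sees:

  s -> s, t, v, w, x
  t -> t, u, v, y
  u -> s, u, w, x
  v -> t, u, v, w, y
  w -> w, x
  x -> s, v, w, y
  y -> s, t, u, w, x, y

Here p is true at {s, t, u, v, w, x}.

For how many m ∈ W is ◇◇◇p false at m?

0

s: successors {s, t, v, w, x}; ◇◇p there: s:T, t:T, v:T, w:T, x:T. ✓
t: successors {t, u, v, y}; ◇◇p there: t:T, u:T, v:T, y:T. ✓
u: successors {s, u, w, x}; ◇◇p there: s:T, u:T, w:T, x:T. ✓
v: successors {t, u, v, w, y}; ◇◇p there: t:T, u:T, v:T, w:T, y:T. ✓
w: successors {w, x}; ◇◇p there: w:T, x:T. ✓
x: successors {s, v, w, y}; ◇◇p there: s:T, v:T, w:T, y:T. ✓
y: successors {s, t, u, w, x, y}; ◇◇p there: s:T, t:T, u:T, w:T, x:T, y:T. ✓
Satisfying worlds: {s, t, u, v, w, x, y}.
So ◇◇◇p fails at the other 0 worlds.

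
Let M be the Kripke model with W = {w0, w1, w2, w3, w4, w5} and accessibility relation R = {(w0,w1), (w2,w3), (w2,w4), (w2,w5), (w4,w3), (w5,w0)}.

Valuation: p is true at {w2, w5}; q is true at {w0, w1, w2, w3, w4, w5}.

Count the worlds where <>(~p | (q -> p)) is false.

2

w0: successors {w1}; ~p | (q -> p) there: w1:T. ✓
w1: no successors, so <>(~p | (q -> p)) fails. ✗
w2: successors {w3, w4, w5}; ~p | (q -> p) there: w3:T, w4:T, w5:T. ✓
w3: no successors, so <>(~p | (q -> p)) fails. ✗
w4: successors {w3}; ~p | (q -> p) there: w3:T. ✓
w5: successors {w0}; ~p | (q -> p) there: w0:T. ✓
Satisfying worlds: {w0, w2, w4, w5}.
So <>(~p | (q -> p)) fails at the other 2 worlds.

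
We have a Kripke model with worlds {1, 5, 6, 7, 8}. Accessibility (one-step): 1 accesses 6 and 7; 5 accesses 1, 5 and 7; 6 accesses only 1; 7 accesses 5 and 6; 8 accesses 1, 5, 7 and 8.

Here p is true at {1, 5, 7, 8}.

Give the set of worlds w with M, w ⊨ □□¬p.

∅

1: successors {6, 7}; □¬p there: 6:F, 7:F. ✗
5: successors {1, 5, 7}; □¬p there: 1:F, 5:F, 7:F. ✗
6: successors {1}; □¬p there: 1:F. ✗
7: successors {5, 6}; □¬p there: 5:F, 6:F. ✗
8: successors {1, 5, 7, 8}; □¬p there: 1:F, 5:F, 7:F, 8:F. ✗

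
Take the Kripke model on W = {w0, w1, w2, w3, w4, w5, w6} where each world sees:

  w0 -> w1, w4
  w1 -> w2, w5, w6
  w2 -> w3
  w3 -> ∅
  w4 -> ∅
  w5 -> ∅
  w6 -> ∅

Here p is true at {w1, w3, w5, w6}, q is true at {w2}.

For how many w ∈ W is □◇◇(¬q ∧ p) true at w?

4

w0: successors {w1, w4}; ◇◇(¬q ∧ p) there: w1:T, w4:F. ✗
w1: successors {w2, w5, w6}; ◇◇(¬q ∧ p) there: w2:F, w5:F, w6:F. ✗
w2: successors {w3}; ◇◇(¬q ∧ p) there: w3:F. ✗
w3: no successors, so □◇◇(¬q ∧ p) holds vacuously. ✓
w4: no successors, so □◇◇(¬q ∧ p) holds vacuously. ✓
w5: no successors, so □◇◇(¬q ∧ p) holds vacuously. ✓
w6: no successors, so □◇◇(¬q ∧ p) holds vacuously. ✓
Satisfying worlds: {w3, w4, w5, w6}.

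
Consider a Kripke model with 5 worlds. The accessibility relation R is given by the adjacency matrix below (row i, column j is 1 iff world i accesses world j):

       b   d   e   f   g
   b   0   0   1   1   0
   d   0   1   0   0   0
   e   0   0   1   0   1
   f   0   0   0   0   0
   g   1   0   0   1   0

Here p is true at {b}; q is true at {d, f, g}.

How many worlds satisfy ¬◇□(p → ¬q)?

1

b: ◇□(p → ¬q) is T. ✗
d: ◇□(p → ¬q) is T. ✗
e: ◇□(p → ¬q) is T. ✗
f: ◇□(p → ¬q) is F. ✓
g: ◇□(p → ¬q) is T. ✗
Satisfying worlds: {f}.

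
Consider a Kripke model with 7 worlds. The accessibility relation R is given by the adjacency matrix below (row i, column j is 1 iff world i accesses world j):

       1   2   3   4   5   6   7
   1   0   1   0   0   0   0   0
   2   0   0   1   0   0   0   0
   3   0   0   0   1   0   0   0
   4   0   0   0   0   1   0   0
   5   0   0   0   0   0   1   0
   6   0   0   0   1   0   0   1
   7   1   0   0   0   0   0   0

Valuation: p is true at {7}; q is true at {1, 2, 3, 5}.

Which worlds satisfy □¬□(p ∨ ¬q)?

{1, 3, 6, 7}

1: successors {2}; ¬□(p ∨ ¬q) there: 2:T. ✓
2: successors {3}; ¬□(p ∨ ¬q) there: 3:F. ✗
3: successors {4}; ¬□(p ∨ ¬q) there: 4:T. ✓
4: successors {5}; ¬□(p ∨ ¬q) there: 5:F. ✗
5: successors {6}; ¬□(p ∨ ¬q) there: 6:F. ✗
6: successors {4, 7}; ¬□(p ∨ ¬q) there: 4:T, 7:T. ✓
7: successors {1}; ¬□(p ∨ ¬q) there: 1:T. ✓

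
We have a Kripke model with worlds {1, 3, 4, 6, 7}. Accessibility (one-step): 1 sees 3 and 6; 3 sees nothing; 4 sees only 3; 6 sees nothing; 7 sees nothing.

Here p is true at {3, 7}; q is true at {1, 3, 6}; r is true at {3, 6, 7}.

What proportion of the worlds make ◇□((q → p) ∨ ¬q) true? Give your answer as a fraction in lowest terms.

1: successors {3, 6}; □((q → p) ∨ ¬q) there: 3:T, 6:T. ✓
3: no successors, so ◇□((q → p) ∨ ¬q) fails. ✗
4: successors {3}; □((q → p) ∨ ¬q) there: 3:T. ✓
6: no successors, so ◇□((q → p) ∨ ¬q) fails. ✗
7: no successors, so ◇□((q → p) ∨ ¬q) fails. ✗
That's 2 of 5 worlds, so 2/5.

2/5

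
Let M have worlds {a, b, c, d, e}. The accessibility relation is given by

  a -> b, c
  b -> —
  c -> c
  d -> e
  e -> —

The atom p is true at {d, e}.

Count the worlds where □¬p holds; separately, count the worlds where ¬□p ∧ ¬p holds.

4 and 2

For □¬p:
a: successors {b, c}; ¬p there: b:T, c:T. ✓
b: no successors, so □¬p holds vacuously. ✓
c: successors {c}; ¬p there: c:T. ✓
d: successors {e}; ¬p there: e:F. ✗
e: no successors, so □¬p holds vacuously. ✓
— 4 worlds.
For ¬□p ∧ ¬p:
a: ¬□p is T, ¬p is T. ✓
b: ¬□p is F, ¬p is T. ✗
c: ¬□p is T, ¬p is T. ✓
d: ¬□p is F, ¬p is F. ✗
e: ¬□p is F, ¬p is F. ✗
— 2 worlds.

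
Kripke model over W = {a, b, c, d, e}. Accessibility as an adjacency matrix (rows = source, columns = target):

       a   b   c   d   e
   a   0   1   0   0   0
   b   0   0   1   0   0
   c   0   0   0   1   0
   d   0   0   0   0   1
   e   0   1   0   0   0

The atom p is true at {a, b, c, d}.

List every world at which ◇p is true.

{a, b, c, e}

a: successors {b}; p there: b:T. ✓
b: successors {c}; p there: c:T. ✓
c: successors {d}; p there: d:T. ✓
d: successors {e}; p there: e:F. ✗
e: successors {b}; p there: b:T. ✓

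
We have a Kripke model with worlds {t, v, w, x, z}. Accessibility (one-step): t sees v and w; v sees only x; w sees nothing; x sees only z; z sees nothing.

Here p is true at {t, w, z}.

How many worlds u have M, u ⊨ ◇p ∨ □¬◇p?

t: ◇p is T, □¬◇p is T. ✓
v: ◇p is F, □¬◇p is F. ✗
w: ◇p is F, □¬◇p is T. ✓
x: ◇p is T, □¬◇p is T. ✓
z: ◇p is F, □¬◇p is T. ✓
Satisfying worlds: {t, w, x, z}.

4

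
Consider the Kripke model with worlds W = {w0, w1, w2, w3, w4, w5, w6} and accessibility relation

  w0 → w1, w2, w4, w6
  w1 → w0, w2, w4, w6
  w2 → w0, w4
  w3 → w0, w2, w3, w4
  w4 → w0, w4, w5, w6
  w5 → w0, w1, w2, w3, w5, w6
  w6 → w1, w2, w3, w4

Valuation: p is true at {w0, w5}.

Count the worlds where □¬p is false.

5

w0: successors {w1, w2, w4, w6}; ¬p there: w1:T, w2:T, w4:T, w6:T. ✓
w1: successors {w0, w2, w4, w6}; ¬p there: w0:F, w2:T, w4:T, w6:T. ✗
w2: successors {w0, w4}; ¬p there: w0:F, w4:T. ✗
w3: successors {w0, w2, w3, w4}; ¬p there: w0:F, w2:T, w3:T, w4:T. ✗
w4: successors {w0, w4, w5, w6}; ¬p there: w0:F, w4:T, w5:F, w6:T. ✗
w5: successors {w0, w1, w2, w3, w5, w6}; ¬p there: w0:F, w1:T, w2:T, w3:T, w5:F, w6:T. ✗
w6: successors {w1, w2, w3, w4}; ¬p there: w1:T, w2:T, w3:T, w4:T. ✓
Satisfying worlds: {w0, w6}.
So □¬p fails at the other 5 worlds.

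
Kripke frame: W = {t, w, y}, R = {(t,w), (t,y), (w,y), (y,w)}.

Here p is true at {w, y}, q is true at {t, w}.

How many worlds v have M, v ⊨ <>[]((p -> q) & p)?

2

t: successors {w, y}; []((p -> q) & p) there: w:F, y:T. ✓
w: successors {y}; []((p -> q) & p) there: y:T. ✓
y: successors {w}; []((p -> q) & p) there: w:F. ✗
Satisfying worlds: {t, w}.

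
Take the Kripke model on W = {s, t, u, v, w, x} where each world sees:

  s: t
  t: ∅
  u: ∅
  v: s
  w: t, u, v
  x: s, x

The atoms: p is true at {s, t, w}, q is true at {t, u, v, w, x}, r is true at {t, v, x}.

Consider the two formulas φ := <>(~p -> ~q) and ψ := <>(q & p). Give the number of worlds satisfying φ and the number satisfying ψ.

For <>(~p -> ~q):
s: successors {t}; ~p -> ~q there: t:T. ✓
t: no successors, so <>(~p -> ~q) fails. ✗
u: no successors, so <>(~p -> ~q) fails. ✗
v: successors {s}; ~p -> ~q there: s:T. ✓
w: successors {t, u, v}; ~p -> ~q there: t:T, u:F, v:F. ✓
x: successors {s, x}; ~p -> ~q there: s:T, x:F. ✓
— 4 worlds.
For <>(q & p):
s: successors {t}; q & p there: t:T. ✓
t: no successors, so <>(q & p) fails. ✗
u: no successors, so <>(q & p) fails. ✗
v: successors {s}; q & p there: s:F. ✗
w: successors {t, u, v}; q & p there: t:T, u:F, v:F. ✓
x: successors {s, x}; q & p there: s:F, x:F. ✗
— 2 worlds.

4 and 2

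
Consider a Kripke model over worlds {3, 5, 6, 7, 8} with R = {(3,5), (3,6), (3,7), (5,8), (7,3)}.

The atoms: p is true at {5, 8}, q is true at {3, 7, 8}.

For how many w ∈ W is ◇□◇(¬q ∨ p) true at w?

2

3: successors {5, 6, 7}; □◇(¬q ∨ p) there: 5:F, 6:T, 7:T. ✓
5: successors {8}; □◇(¬q ∨ p) there: 8:T. ✓
6: no successors, so ◇□◇(¬q ∨ p) fails. ✗
7: successors {3}; □◇(¬q ∨ p) there: 3:F. ✗
8: no successors, so ◇□◇(¬q ∨ p) fails. ✗
Satisfying worlds: {3, 5}.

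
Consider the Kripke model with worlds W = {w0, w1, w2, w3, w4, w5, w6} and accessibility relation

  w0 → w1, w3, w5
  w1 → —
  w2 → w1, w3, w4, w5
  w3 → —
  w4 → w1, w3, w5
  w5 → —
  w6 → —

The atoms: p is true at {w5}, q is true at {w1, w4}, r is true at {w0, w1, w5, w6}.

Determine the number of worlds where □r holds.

w0: successors {w1, w3, w5}; r there: w1:T, w3:F, w5:T. ✗
w1: no successors, so □r holds vacuously. ✓
w2: successors {w1, w3, w4, w5}; r there: w1:T, w3:F, w4:F, w5:T. ✗
w3: no successors, so □r holds vacuously. ✓
w4: successors {w1, w3, w5}; r there: w1:T, w3:F, w5:T. ✗
w5: no successors, so □r holds vacuously. ✓
w6: no successors, so □r holds vacuously. ✓
Satisfying worlds: {w1, w3, w5, w6}.

4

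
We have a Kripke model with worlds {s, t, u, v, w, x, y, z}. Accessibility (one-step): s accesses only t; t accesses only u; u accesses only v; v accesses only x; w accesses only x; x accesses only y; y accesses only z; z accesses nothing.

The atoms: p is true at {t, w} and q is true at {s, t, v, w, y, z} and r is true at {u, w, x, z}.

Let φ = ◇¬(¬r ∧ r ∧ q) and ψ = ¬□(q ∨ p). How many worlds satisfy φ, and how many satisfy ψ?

7 and 3

For ◇¬(¬r ∧ r ∧ q):
s: successors {t}; ¬(¬r ∧ r ∧ q) there: t:T. ✓
t: successors {u}; ¬(¬r ∧ r ∧ q) there: u:T. ✓
u: successors {v}; ¬(¬r ∧ r ∧ q) there: v:T. ✓
v: successors {x}; ¬(¬r ∧ r ∧ q) there: x:T. ✓
w: successors {x}; ¬(¬r ∧ r ∧ q) there: x:T. ✓
x: successors {y}; ¬(¬r ∧ r ∧ q) there: y:T. ✓
y: successors {z}; ¬(¬r ∧ r ∧ q) there: z:T. ✓
z: no successors, so ◇¬(¬r ∧ r ∧ q) fails. ✗
— 7 worlds.
For ¬□(q ∨ p):
s: □(q ∨ p) is T. ✗
t: □(q ∨ p) is F. ✓
u: □(q ∨ p) is T. ✗
v: □(q ∨ p) is F. ✓
w: □(q ∨ p) is F. ✓
x: □(q ∨ p) is T. ✗
y: □(q ∨ p) is T. ✗
z: □(q ∨ p) is T. ✗
— 3 worlds.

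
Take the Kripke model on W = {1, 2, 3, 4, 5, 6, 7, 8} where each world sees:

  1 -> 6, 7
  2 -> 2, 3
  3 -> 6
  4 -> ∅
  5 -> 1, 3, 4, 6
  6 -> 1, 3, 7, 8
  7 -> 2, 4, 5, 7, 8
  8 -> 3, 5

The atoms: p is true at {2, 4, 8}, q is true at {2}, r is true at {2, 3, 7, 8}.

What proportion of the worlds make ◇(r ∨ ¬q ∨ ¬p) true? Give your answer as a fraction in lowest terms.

1: successors {6, 7}; r ∨ ¬q ∨ ¬p there: 6:T, 7:T. ✓
2: successors {2, 3}; r ∨ ¬q ∨ ¬p there: 2:T, 3:T. ✓
3: successors {6}; r ∨ ¬q ∨ ¬p there: 6:T. ✓
4: no successors, so ◇(r ∨ ¬q ∨ ¬p) fails. ✗
5: successors {1, 3, 4, 6}; r ∨ ¬q ∨ ¬p there: 1:T, 3:T, 4:T, 6:T. ✓
6: successors {1, 3, 7, 8}; r ∨ ¬q ∨ ¬p there: 1:T, 3:T, 7:T, 8:T. ✓
7: successors {2, 4, 5, 7, 8}; r ∨ ¬q ∨ ¬p there: 2:T, 4:T, 5:T, 7:T, 8:T. ✓
8: successors {3, 5}; r ∨ ¬q ∨ ¬p there: 3:T, 5:T. ✓
That's 7 of 8 worlds, so 7/8.

7/8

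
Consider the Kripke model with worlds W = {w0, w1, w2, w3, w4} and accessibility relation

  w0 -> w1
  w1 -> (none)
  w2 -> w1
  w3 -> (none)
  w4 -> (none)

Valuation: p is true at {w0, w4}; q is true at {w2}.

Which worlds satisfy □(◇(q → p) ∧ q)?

{w1, w3, w4}

w0: successors {w1}; ◇(q → p) ∧ q there: w1:F. ✗
w1: no successors, so □(◇(q → p) ∧ q) holds vacuously. ✓
w2: successors {w1}; ◇(q → p) ∧ q there: w1:F. ✗
w3: no successors, so □(◇(q → p) ∧ q) holds vacuously. ✓
w4: no successors, so □(◇(q → p) ∧ q) holds vacuously. ✓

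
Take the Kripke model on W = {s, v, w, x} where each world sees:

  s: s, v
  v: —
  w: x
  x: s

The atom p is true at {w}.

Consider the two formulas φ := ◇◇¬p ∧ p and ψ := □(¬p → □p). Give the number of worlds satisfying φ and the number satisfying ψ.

For ◇◇¬p ∧ p:
s: ◇◇¬p is T, p is F. ✗
v: ◇◇¬p is F, p is F. ✗
w: ◇◇¬p is T, p is T. ✓
x: ◇◇¬p is T, p is F. ✗
— 1 world.
For □(¬p → □p):
s: successors {s, v}; ¬p → □p there: s:F, v:T. ✗
v: no successors, so □(¬p → □p) holds vacuously. ✓
w: successors {x}; ¬p → □p there: x:F. ✗
x: successors {s}; ¬p → □p there: s:F. ✗
— 1 world.

1 and 1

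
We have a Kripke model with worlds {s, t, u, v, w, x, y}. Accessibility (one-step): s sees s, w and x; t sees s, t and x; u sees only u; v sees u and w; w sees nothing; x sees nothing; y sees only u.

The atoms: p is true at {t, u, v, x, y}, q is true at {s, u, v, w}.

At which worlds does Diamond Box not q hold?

{s, t, v}

s: successors {s, w, x}; Box not q there: s:F, w:T, x:T. ✓
t: successors {s, t, x}; Box not q there: s:F, t:F, x:T. ✓
u: successors {u}; Box not q there: u:F. ✗
v: successors {u, w}; Box not q there: u:F, w:T. ✓
w: no successors, so Diamond Box not q fails. ✗
x: no successors, so Diamond Box not q fails. ✗
y: successors {u}; Box not q there: u:F. ✗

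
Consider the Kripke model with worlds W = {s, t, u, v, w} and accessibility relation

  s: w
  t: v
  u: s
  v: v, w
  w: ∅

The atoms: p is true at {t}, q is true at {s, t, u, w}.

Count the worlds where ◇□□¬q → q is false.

s: ◇□□¬q is T, q is T. ✓
t: ◇□□¬q is F, q is T. ✓
u: ◇□□¬q is T, q is T. ✓
v: ◇□□¬q is T, q is F. ✗
w: ◇□□¬q is F, q is T. ✓
Satisfying worlds: {s, t, u, w}.
So ◇□□¬q → q fails at the other 1 world.

1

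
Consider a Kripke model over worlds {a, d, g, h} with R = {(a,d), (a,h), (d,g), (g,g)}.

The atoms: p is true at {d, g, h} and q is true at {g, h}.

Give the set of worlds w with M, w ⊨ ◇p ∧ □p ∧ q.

a: ◇p is T, □p ∧ q is F. ✗
d: ◇p is T, □p ∧ q is F. ✗
g: ◇p is T, □p ∧ q is T. ✓
h: ◇p is F, □p ∧ q is T. ✗

{g}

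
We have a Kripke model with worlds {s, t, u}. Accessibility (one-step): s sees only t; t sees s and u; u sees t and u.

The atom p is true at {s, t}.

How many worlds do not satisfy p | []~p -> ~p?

s: p | []~p is T, ~p is F. ✗
t: p | []~p is T, ~p is F. ✗
u: p | []~p is F, ~p is T. ✓
Satisfying worlds: {u}.
So p | []~p -> ~p fails at the other 2 worlds.

2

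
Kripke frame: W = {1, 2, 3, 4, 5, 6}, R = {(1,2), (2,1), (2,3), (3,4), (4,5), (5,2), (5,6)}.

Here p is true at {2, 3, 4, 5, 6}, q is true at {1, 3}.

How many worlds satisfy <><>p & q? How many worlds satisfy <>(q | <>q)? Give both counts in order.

For <><>p & q:
1: <><>p is T, q is T. ✓
2: <><>p is T, q is F. ✗
3: <><>p is T, q is T. ✓
4: <><>p is T, q is F. ✗
5: <><>p is T, q is F. ✗
6: <><>p is F, q is F. ✗
— 2 worlds.
For <>(q | <>q):
1: successors {2}; q | <>q there: 2:T. ✓
2: successors {1, 3}; q | <>q there: 1:T, 3:T. ✓
3: successors {4}; q | <>q there: 4:F. ✗
4: successors {5}; q | <>q there: 5:F. ✗
5: successors {2, 6}; q | <>q there: 2:T, 6:F. ✓
6: no successors, so <>(q | <>q) fails. ✗
— 3 worlds.

2 and 3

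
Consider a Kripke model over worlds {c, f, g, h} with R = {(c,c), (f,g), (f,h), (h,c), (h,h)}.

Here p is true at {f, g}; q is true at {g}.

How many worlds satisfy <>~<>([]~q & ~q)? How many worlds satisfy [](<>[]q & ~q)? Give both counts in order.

For <>~<>([]~q & ~q):
c: successors {c}; ~<>([]~q & ~q) there: c:F. ✗
f: successors {g, h}; ~<>([]~q & ~q) there: g:T, h:F. ✓
g: no successors, so <>~<>([]~q & ~q) fails. ✗
h: successors {c, h}; ~<>([]~q & ~q) there: c:F, h:F. ✗
— 1 world.
For [](<>[]q & ~q):
c: successors {c}; <>[]q & ~q there: c:F. ✗
f: successors {g, h}; <>[]q & ~q there: g:F, h:F. ✗
g: no successors, so [](<>[]q & ~q) holds vacuously. ✓
h: successors {c, h}; <>[]q & ~q there: c:F, h:F. ✗
— 1 world.

1 and 1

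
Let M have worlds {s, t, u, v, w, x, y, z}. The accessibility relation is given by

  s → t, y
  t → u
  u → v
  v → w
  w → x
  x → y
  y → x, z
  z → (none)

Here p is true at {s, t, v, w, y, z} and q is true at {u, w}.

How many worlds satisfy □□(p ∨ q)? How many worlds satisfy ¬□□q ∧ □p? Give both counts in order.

For □□(p ∨ q):
s: successors {t, y}; □(p ∨ q) there: t:T, y:F. ✗
t: successors {u}; □(p ∨ q) there: u:T. ✓
u: successors {v}; □(p ∨ q) there: v:T. ✓
v: successors {w}; □(p ∨ q) there: w:F. ✗
w: successors {x}; □(p ∨ q) there: x:T. ✓
x: successors {y}; □(p ∨ q) there: y:F. ✗
y: successors {x, z}; □(p ∨ q) there: x:T, z:T. ✓
z: no successors, so □□(p ∨ q) holds vacuously. ✓
— 5 worlds.
For ¬□□q ∧ □p:
s: ¬□□q is T, □p is T. ✓
t: ¬□□q is T, □p is F. ✗
u: ¬□□q is F, □p is T. ✗
v: ¬□□q is T, □p is T. ✓
w: ¬□□q is T, □p is F. ✗
x: ¬□□q is T, □p is T. ✓
y: ¬□□q is T, □p is F. ✗
z: ¬□□q is F, □p is T. ✗
— 3 worlds.

5 and 3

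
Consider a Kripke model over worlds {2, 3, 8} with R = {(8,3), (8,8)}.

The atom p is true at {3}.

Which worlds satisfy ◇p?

{8}

2: no successors, so ◇p fails. ✗
3: no successors, so ◇p fails. ✗
8: successors {3, 8}; p there: 3:T, 8:F. ✓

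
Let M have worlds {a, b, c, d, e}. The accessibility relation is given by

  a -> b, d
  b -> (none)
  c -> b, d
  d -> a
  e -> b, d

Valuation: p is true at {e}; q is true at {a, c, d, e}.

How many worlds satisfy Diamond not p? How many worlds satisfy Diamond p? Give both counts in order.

For Diamond not p:
a: successors {b, d}; not p there: b:T, d:T. ✓
b: no successors, so Diamond not p fails. ✗
c: successors {b, d}; not p there: b:T, d:T. ✓
d: successors {a}; not p there: a:T. ✓
e: successors {b, d}; not p there: b:T, d:T. ✓
— 4 worlds.
For Diamond p:
a: successors {b, d}; p there: b:F, d:F. ✗
b: no successors, so Diamond p fails. ✗
c: successors {b, d}; p there: b:F, d:F. ✗
d: successors {a}; p there: a:F. ✗
e: successors {b, d}; p there: b:F, d:F. ✗
— 0 worlds.

4 and 0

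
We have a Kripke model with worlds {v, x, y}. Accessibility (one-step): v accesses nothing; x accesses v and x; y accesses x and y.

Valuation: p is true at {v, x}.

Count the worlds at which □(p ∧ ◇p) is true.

1

v: no successors, so □(p ∧ ◇p) holds vacuously. ✓
x: successors {v, x}; p ∧ ◇p there: v:F, x:T. ✗
y: successors {x, y}; p ∧ ◇p there: x:T, y:F. ✗
Satisfying worlds: {v}.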